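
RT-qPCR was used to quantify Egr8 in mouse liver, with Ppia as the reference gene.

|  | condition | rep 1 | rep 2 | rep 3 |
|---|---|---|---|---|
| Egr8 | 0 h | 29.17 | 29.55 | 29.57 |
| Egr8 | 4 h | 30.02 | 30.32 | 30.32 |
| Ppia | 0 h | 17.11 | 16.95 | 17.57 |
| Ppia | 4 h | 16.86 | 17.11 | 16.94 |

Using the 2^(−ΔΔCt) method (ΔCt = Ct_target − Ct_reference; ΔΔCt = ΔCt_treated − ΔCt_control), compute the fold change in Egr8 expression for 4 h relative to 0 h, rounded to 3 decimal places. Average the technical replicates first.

0.490

Mean Ct: Egr8 0 h 29.430; Egr8 4 h 30.220; Ppia 0 h 17.210; Ppia 4 h 16.970
ΔCt(0 h) = 29.430 − 17.210 = 12.220
ΔCt(4 h) = 30.220 − 16.970 = 13.250
ΔΔCt = 13.250 − 12.220 = 1.030
Fold change = 2^(−1.030) = 0.4897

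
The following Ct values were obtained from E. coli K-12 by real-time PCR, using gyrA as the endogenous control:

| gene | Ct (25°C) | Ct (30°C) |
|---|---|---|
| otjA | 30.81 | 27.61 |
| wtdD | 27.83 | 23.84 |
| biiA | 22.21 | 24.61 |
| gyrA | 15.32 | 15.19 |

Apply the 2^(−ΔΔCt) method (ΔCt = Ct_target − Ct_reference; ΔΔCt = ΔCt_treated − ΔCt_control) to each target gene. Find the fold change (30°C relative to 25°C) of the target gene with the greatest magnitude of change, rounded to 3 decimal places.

14.520

otjA: ΔΔCt = (27.61−15.19) − (30.81−15.32) = 12.42 − 15.49 = -3.07; fold change = 2^3.07 = 8.398
wtdD: ΔΔCt = (23.84−15.19) − (27.83−15.32) = 8.65 − 12.51 = -3.86; fold change = 2^3.86 = 14.520
biiA: ΔΔCt = (24.61−15.19) − (22.21−15.32) = 9.42 − 6.89 = 2.53; fold change = 2^-2.53 = 0.173
wtdD has the largest |ΔΔCt| = 3.86.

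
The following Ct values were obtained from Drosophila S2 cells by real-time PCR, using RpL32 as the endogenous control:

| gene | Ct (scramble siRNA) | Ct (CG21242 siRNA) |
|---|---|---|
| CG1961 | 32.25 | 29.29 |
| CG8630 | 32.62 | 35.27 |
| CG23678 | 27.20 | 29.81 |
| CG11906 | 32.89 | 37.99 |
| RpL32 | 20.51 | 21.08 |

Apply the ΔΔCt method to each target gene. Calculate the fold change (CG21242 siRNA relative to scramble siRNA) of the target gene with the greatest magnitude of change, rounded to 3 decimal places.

0.043

CG1961: ΔΔCt = (29.29−21.08) − (32.25−20.51) = 8.21 − 11.74 = -3.53; fold change = 2^3.53 = 11.551
CG8630: ΔΔCt = (35.27−21.08) − (32.62−20.51) = 14.19 − 12.11 = 2.08; fold change = 2^-2.08 = 0.237
CG23678: ΔΔCt = (29.81−21.08) − (27.20−20.51) = 8.73 − 6.69 = 2.04; fold change = 2^-2.04 = 0.243
CG11906: ΔΔCt = (37.99−21.08) − (32.89−20.51) = 16.91 − 12.38 = 4.53; fold change = 2^-4.53 = 0.043
CG11906 has the largest |ΔΔCt| = 4.53.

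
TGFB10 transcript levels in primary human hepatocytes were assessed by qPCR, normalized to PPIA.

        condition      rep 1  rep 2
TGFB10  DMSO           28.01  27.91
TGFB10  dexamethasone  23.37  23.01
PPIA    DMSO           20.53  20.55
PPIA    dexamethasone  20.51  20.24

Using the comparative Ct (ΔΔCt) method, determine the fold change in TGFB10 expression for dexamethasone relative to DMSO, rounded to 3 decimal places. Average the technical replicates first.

24.336

Mean Ct: TGFB10 DMSO 27.960; TGFB10 dexamethasone 23.190; PPIA DMSO 20.540; PPIA dexamethasone 20.375
ΔCt(DMSO) = 27.960 − 20.540 = 7.420
ΔCt(dexamethasone) = 23.190 − 20.375 = 2.815
ΔΔCt = 2.815 − 7.420 = -4.605
Fold change = 2^(−(-4.605)) = 2^4.605 = 24.3357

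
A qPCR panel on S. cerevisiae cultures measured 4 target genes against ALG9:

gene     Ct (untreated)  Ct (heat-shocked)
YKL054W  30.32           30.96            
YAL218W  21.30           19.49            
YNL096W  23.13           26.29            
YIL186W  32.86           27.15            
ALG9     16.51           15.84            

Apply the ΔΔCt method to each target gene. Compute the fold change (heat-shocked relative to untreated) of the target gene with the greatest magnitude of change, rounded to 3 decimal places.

YKL054W: ΔΔCt = (30.96−15.84) − (30.32−16.51) = 15.12 − 13.81 = 1.31; fold change = 2^-1.31 = 0.403
YAL218W: ΔΔCt = (19.49−15.84) − (21.30−16.51) = 3.65 − 4.79 = -1.14; fold change = 2^1.14 = 2.204
YNL096W: ΔΔCt = (26.29−15.84) − (23.13−16.51) = 10.45 − 6.62 = 3.83; fold change = 2^-3.83 = 0.070
YIL186W: ΔΔCt = (27.15−15.84) − (32.86−16.51) = 11.31 − 16.35 = -5.04; fold change = 2^5.04 = 32.900
YIL186W has the largest |ΔΔCt| = 5.04.

32.900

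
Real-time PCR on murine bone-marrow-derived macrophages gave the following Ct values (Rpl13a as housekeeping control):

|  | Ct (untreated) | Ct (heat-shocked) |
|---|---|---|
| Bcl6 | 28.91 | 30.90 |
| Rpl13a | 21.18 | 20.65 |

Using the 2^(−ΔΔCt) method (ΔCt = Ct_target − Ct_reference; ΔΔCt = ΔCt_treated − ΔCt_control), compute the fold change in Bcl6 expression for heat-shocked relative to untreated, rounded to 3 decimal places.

0.174

ΔCt(untreated) = 28.910 − 21.180 = 7.730
ΔCt(heat-shocked) = 30.900 − 20.650 = 10.250
ΔΔCt = 10.250 − 7.730 = 2.520
Fold change = 2^(−2.520) = 0.1743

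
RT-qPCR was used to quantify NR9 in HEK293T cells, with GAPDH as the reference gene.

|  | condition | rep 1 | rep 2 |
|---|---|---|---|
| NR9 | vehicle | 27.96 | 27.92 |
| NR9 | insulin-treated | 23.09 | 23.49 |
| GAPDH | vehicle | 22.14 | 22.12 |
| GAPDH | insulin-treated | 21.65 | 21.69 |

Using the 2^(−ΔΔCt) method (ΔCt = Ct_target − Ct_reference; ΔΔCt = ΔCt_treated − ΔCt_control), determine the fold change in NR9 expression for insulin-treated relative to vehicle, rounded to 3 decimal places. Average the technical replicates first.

Mean Ct: NR9 vehicle 27.940; NR9 insulin-treated 23.290; GAPDH vehicle 22.130; GAPDH insulin-treated 21.670
ΔCt(vehicle) = 27.940 − 22.130 = 5.810
ΔCt(insulin-treated) = 23.290 − 21.670 = 1.620
ΔΔCt = 1.620 − 5.810 = -4.190
Fold change = 2^(−(-4.190)) = 2^4.190 = 18.2522

18.252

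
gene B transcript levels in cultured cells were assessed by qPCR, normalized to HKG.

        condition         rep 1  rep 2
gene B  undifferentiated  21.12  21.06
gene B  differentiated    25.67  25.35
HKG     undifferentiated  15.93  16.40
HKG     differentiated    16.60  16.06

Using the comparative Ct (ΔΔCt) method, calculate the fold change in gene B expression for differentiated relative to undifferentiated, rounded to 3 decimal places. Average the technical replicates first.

Mean Ct: gene B undifferentiated 21.090; gene B differentiated 25.510; HKG undifferentiated 16.165; HKG differentiated 16.330
ΔCt(undifferentiated) = 21.090 − 16.165 = 4.925
ΔCt(differentiated) = 25.510 − 16.330 = 9.180
ΔΔCt = 9.180 − 4.925 = 4.255
Fold change = 2^(−4.255) = 0.0524

0.052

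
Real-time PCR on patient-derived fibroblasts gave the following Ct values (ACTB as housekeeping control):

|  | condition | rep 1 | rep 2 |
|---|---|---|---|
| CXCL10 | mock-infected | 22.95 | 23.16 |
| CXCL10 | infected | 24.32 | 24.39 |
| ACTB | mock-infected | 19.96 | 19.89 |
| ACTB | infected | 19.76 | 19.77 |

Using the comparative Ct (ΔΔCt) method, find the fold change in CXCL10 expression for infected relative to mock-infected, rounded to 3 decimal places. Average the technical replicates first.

0.363

Mean Ct: CXCL10 mock-infected 23.055; CXCL10 infected 24.355; ACTB mock-infected 19.925; ACTB infected 19.765
ΔCt(mock-infected) = 23.055 − 19.925 = 3.130
ΔCt(infected) = 24.355 − 19.765 = 4.590
ΔΔCt = 4.590 − 3.130 = 1.460
Fold change = 2^(−1.460) = 0.3635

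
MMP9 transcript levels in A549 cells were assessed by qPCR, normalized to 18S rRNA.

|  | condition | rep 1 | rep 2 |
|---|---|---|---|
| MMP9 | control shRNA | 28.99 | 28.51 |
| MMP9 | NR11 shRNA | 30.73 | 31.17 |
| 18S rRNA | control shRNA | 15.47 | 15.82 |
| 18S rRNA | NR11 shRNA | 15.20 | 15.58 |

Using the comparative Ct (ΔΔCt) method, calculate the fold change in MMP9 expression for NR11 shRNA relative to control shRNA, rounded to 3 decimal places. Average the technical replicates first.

0.182

Mean Ct: MMP9 control shRNA 28.750; MMP9 NR11 shRNA 30.950; 18S rRNA control shRNA 15.645; 18S rRNA NR11 shRNA 15.390
ΔCt(control shRNA) = 28.750 − 15.645 = 13.105
ΔCt(NR11 shRNA) = 30.950 − 15.390 = 15.560
ΔΔCt = 15.560 − 13.105 = 2.455
Fold change = 2^(−2.455) = 0.1824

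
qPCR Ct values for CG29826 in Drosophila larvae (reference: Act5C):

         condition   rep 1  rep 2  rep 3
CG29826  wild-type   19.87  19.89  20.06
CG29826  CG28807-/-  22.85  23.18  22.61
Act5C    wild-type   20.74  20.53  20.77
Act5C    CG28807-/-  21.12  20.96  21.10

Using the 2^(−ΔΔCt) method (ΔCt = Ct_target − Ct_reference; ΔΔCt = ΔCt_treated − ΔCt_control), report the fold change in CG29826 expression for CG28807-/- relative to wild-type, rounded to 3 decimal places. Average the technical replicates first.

0.170

Mean Ct: CG29826 wild-type 19.940; CG29826 CG28807-/- 22.880; Act5C wild-type 20.680; Act5C CG28807-/- 21.060
ΔCt(wild-type) = 19.940 − 20.680 = -0.740
ΔCt(CG28807-/-) = 22.880 − 21.060 = 1.820
ΔΔCt = 1.820 − (-0.740) = 2.560
Fold change = 2^(−2.560) = 0.1696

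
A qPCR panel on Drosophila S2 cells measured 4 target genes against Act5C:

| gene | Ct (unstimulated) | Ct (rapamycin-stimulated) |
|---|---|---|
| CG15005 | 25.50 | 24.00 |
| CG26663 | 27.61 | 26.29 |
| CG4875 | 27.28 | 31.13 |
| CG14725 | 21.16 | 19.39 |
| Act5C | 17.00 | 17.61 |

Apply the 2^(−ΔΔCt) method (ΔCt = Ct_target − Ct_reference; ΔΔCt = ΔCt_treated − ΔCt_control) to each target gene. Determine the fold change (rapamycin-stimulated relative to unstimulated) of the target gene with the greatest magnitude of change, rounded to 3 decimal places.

0.106

CG15005: ΔΔCt = (24.00−17.61) − (25.50−17.00) = 6.39 − 8.50 = -2.11; fold change = 2^2.11 = 4.317
CG26663: ΔΔCt = (26.29−17.61) − (27.61−17.00) = 8.68 − 10.61 = -1.93; fold change = 2^1.93 = 3.811
CG4875: ΔΔCt = (31.13−17.61) − (27.28−17.00) = 13.52 − 10.28 = 3.24; fold change = 2^-3.24 = 0.106
CG14725: ΔΔCt = (19.39−17.61) − (21.16−17.00) = 1.78 − 4.16 = -2.38; fold change = 2^2.38 = 5.205
CG4875 has the largest |ΔΔCt| = 3.24.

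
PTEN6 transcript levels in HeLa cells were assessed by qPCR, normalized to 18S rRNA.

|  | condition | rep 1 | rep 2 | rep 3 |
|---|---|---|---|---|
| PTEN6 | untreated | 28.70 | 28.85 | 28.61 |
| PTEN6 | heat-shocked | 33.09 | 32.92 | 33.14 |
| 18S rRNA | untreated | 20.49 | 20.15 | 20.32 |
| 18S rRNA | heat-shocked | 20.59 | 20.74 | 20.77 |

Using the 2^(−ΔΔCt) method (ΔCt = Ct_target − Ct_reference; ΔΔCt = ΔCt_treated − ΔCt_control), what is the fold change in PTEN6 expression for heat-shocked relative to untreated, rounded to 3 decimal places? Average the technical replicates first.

Mean Ct: PTEN6 untreated 28.720; PTEN6 heat-shocked 33.050; 18S rRNA untreated 20.320; 18S rRNA heat-shocked 20.700
ΔCt(untreated) = 28.720 − 20.320 = 8.400
ΔCt(heat-shocked) = 33.050 − 20.700 = 12.350
ΔΔCt = 12.350 − 8.400 = 3.950
Fold change = 2^(−3.950) = 0.0647

0.065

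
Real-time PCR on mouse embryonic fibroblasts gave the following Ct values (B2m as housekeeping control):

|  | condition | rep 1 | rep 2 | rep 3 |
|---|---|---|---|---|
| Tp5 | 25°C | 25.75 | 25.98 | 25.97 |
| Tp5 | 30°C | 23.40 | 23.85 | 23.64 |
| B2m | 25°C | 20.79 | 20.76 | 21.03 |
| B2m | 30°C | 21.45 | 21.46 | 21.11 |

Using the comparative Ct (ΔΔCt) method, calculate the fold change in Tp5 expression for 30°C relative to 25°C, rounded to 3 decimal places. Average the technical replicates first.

Mean Ct: Tp5 25°C 25.900; Tp5 30°C 23.630; B2m 25°C 20.860; B2m 30°C 21.340
ΔCt(25°C) = 25.900 − 20.860 = 5.040
ΔCt(30°C) = 23.630 − 21.340 = 2.290
ΔΔCt = 2.290 − 5.040 = -2.750
Fold change = 2^(−(-2.750)) = 2^2.750 = 6.7272

6.727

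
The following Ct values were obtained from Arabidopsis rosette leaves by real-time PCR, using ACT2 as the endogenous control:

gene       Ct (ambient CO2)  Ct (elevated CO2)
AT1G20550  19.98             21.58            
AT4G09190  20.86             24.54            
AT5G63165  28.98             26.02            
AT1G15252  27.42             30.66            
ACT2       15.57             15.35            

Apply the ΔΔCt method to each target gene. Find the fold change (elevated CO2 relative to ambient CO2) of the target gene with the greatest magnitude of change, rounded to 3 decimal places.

0.067

AT1G20550: ΔΔCt = (21.58−15.35) − (19.98−15.57) = 6.23 − 4.41 = 1.82; fold change = 2^-1.82 = 0.283
AT4G09190: ΔΔCt = (24.54−15.35) − (20.86−15.57) = 9.19 − 5.29 = 3.90; fold change = 2^-3.90 = 0.067
AT5G63165: ΔΔCt = (26.02−15.35) − (28.98−15.57) = 10.67 − 13.41 = -2.74; fold change = 2^2.74 = 6.681
AT1G15252: ΔΔCt = (30.66−15.35) − (27.42−15.57) = 15.31 − 11.85 = 3.46; fold change = 2^-3.46 = 0.091
AT4G09190 has the largest |ΔΔCt| = 3.90.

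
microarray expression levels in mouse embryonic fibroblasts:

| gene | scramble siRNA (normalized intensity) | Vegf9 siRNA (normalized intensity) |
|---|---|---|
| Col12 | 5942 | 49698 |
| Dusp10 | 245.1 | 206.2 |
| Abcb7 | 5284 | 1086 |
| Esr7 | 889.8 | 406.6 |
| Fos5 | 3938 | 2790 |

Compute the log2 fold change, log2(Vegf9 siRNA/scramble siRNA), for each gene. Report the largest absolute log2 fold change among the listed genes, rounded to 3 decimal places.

log2(49698/5942) = 3.064  (Col12)
log2(206.2/245.1) = -0.249  (Dusp10)
log2(1086/5284) = -2.283  (Abcb7)
log2(406.6/889.8) = -1.130  (Esr7)
log2(2790/3938) = -0.497  (Fos5)
The largest magnitude belongs to Col12.

3.064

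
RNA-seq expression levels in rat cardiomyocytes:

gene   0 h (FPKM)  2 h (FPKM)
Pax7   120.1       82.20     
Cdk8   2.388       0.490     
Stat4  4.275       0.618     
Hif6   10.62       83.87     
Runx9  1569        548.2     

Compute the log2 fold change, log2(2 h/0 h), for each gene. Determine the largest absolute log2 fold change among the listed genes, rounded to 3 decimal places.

log2(82.20/120.1) = -0.547  (Pax7)
log2(0.490/2.388) = -2.285  (Cdk8)
log2(0.618/4.275) = -2.790  (Stat4)
log2(83.87/10.62) = 2.981  (Hif6)
log2(548.2/1569) = -1.517  (Runx9)
The largest magnitude belongs to Hif6.

2.981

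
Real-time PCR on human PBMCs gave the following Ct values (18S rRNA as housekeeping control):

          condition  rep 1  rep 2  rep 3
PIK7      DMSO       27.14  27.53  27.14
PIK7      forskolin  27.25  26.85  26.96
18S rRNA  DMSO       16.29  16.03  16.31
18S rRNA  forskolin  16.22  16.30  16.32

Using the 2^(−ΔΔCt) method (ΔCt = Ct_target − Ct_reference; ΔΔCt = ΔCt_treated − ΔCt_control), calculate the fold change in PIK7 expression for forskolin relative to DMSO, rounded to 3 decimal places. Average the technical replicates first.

Mean Ct: PIK7 DMSO 27.270; PIK7 forskolin 27.020; 18S rRNA DMSO 16.210; 18S rRNA forskolin 16.280
ΔCt(DMSO) = 27.270 − 16.210 = 11.060
ΔCt(forskolin) = 27.020 − 16.280 = 10.740
ΔΔCt = 10.740 − 11.060 = -0.320
Fold change = 2^(−(-0.320)) = 2^0.320 = 1.2483

1.248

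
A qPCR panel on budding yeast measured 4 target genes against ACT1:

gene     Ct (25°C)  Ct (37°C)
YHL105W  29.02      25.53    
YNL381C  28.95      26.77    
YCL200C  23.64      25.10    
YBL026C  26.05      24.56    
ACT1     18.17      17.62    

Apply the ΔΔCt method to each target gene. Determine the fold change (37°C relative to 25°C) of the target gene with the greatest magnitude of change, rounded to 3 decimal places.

YHL105W: ΔΔCt = (25.53−17.62) − (29.02−18.17) = 7.91 − 10.85 = -2.94; fold change = 2^2.94 = 7.674
YNL381C: ΔΔCt = (26.77−17.62) − (28.95−18.17) = 9.15 − 10.78 = -1.63; fold change = 2^1.63 = 3.095
YCL200C: ΔΔCt = (25.10−17.62) − (23.64−18.17) = 7.48 − 5.47 = 2.01; fold change = 2^-2.01 = 0.248
YBL026C: ΔΔCt = (24.56−17.62) − (26.05−18.17) = 6.94 − 7.88 = -0.94; fold change = 2^0.94 = 1.919
YHL105W has the largest |ΔΔCt| = 2.94.

7.674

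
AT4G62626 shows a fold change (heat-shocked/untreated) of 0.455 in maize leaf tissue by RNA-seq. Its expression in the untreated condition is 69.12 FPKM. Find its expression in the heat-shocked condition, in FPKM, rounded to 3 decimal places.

31.450

heat-shocked expression = 69.12 × 0.455 = 31.450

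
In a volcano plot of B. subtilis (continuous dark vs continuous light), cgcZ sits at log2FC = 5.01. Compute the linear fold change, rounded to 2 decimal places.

Fold change = 2^(5.01) = 32.223

32.22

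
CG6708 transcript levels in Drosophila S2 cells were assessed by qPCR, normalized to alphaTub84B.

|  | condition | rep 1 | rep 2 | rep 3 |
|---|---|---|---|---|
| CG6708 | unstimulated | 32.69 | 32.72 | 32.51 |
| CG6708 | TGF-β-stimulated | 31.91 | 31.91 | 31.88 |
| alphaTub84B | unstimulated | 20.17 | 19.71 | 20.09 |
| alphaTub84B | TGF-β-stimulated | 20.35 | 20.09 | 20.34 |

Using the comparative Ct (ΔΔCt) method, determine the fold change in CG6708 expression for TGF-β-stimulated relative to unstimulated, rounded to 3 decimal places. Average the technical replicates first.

2.014

Mean Ct: CG6708 unstimulated 32.640; CG6708 TGF-β-stimulated 31.900; alphaTub84B unstimulated 19.990; alphaTub84B TGF-β-stimulated 20.260
ΔCt(unstimulated) = 32.640 − 19.990 = 12.650
ΔCt(TGF-β-stimulated) = 31.900 − 20.260 = 11.640
ΔΔCt = 11.640 − 12.650 = -1.010
Fold change = 2^(−(-1.010)) = 2^1.010 = 2.0139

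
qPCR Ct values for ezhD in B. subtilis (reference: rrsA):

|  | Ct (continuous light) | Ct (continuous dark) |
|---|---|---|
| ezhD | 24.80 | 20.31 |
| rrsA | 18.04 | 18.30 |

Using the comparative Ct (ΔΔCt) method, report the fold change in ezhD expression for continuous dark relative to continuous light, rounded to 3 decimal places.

ΔCt(continuous light) = 24.800 − 18.040 = 6.760
ΔCt(continuous dark) = 20.310 − 18.300 = 2.010
ΔΔCt = 2.010 − 6.760 = -4.750
Fold change = 2^(−(-4.750)) = 2^4.750 = 26.9087

26.909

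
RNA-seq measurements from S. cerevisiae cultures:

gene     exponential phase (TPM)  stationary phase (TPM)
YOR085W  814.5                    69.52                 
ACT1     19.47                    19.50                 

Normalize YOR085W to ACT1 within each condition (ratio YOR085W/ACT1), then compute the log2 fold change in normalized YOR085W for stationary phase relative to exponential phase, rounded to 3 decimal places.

-3.553

YOR085W/ACT1 (exponential phase) = 814.5 / 19.47 = 41.834
YOR085W/ACT1 (stationary phase) = 69.52 / 19.50 = 3.5651
Fold change = 3.5651 / 41.834 = 0.0852
log2(0.0852) = -3.5526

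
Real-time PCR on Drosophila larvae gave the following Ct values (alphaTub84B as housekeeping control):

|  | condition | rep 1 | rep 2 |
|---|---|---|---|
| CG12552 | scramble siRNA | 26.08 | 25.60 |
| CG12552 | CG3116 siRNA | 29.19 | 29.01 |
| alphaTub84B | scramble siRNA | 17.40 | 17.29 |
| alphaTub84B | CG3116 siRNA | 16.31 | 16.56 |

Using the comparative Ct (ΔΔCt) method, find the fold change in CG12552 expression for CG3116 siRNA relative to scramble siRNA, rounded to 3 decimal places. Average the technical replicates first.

0.056

Mean Ct: CG12552 scramble siRNA 25.840; CG12552 CG3116 siRNA 29.100; alphaTub84B scramble siRNA 17.345; alphaTub84B CG3116 siRNA 16.435
ΔCt(scramble siRNA) = 25.840 − 17.345 = 8.495
ΔCt(CG3116 siRNA) = 29.100 − 16.435 = 12.665
ΔΔCt = 12.665 − 8.495 = 4.170
Fold change = 2^(−4.170) = 0.0556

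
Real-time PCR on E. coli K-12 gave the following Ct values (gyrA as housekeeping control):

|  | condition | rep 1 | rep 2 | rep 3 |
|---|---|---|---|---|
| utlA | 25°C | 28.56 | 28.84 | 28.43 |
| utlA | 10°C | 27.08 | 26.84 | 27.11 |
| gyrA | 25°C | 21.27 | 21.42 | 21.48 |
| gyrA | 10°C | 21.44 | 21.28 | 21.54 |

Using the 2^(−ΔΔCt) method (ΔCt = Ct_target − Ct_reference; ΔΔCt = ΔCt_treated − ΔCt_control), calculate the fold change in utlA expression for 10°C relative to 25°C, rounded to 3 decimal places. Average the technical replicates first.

3.095

Mean Ct: utlA 25°C 28.610; utlA 10°C 27.010; gyrA 25°C 21.390; gyrA 10°C 21.420
ΔCt(25°C) = 28.610 − 21.390 = 7.220
ΔCt(10°C) = 27.010 − 21.420 = 5.590
ΔΔCt = 5.590 − 7.220 = -1.630
Fold change = 2^(−(-1.630)) = 2^1.630 = 3.0951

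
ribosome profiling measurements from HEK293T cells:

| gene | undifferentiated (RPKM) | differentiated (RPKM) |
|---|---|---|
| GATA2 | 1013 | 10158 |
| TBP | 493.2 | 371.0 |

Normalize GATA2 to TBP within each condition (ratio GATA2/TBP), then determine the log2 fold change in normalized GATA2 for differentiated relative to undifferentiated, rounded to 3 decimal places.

GATA2/TBP (undifferentiated) = 1013 / 493.2 = 2.0539
GATA2/TBP (differentiated) = 10158 / 371.0 = 27.38
Fold change = 27.38 / 2.0539 = 13.3305
log2(13.3305) = 3.7367

3.737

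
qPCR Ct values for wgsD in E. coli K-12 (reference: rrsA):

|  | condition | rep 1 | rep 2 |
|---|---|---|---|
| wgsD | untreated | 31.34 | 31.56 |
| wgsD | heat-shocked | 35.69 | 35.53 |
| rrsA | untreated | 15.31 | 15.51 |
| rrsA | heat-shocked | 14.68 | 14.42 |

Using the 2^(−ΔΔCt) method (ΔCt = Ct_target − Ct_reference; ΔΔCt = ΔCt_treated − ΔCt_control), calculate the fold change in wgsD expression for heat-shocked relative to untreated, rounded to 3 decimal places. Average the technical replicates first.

0.031

Mean Ct: wgsD untreated 31.450; wgsD heat-shocked 35.610; rrsA untreated 15.410; rrsA heat-shocked 14.550
ΔCt(untreated) = 31.450 − 15.410 = 16.040
ΔCt(heat-shocked) = 35.610 − 14.550 = 21.060
ΔΔCt = 21.060 − 16.040 = 5.020
Fold change = 2^(−5.020) = 0.0308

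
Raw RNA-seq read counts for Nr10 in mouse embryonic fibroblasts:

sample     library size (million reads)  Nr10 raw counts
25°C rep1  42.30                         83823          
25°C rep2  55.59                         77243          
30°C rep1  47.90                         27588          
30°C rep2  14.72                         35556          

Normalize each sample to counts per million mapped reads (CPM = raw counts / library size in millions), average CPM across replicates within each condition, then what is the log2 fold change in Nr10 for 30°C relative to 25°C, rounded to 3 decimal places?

-0.172

CPM(25°C rep1) = 83823 / 42.30 = 1981.6312
CPM(25°C rep2) = 77243 / 55.59 = 1389.5125
CPM(30°C rep1) = 27588 / 47.90 = 575.9499
CPM(30°C rep2) = 35556 / 14.72 = 2415.4891
mean CPM(25°C) = 1685.5719; mean CPM(30°C) = 1495.7195
Fold change = 1495.7195 / 1685.5719 = 0.88737
log2(0.88737) = -0.1724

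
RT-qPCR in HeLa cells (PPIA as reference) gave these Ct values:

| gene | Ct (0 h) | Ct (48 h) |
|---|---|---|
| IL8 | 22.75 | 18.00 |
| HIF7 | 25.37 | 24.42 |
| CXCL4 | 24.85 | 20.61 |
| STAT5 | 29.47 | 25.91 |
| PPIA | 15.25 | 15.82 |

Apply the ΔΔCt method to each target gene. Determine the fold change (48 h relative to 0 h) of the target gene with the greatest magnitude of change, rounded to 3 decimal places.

39.947

IL8: ΔΔCt = (18.00−15.82) − (22.75−15.25) = 2.18 − 7.50 = -5.32; fold change = 2^5.32 = 39.947
HIF7: ΔΔCt = (24.42−15.82) − (25.37−15.25) = 8.60 − 10.12 = -1.52; fold change = 2^1.52 = 2.868
CXCL4: ΔΔCt = (20.61−15.82) − (24.85−15.25) = 4.79 − 9.60 = -4.81; fold change = 2^4.81 = 28.051
STAT5: ΔΔCt = (25.91−15.82) − (29.47−15.25) = 10.09 − 14.22 = -4.13; fold change = 2^4.13 = 17.509
IL8 has the largest |ΔΔCt| = 5.32.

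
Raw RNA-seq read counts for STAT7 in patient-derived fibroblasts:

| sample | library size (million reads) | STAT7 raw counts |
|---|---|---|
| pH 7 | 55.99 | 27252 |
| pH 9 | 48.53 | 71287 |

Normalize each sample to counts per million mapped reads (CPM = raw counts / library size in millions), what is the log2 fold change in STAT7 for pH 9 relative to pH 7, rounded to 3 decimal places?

CPM(pH 7) = 27252 / 55.99 = 486.7298
CPM(pH 9) = 71287 / 48.53 = 1468.9264
Fold change = 1468.9264 / 486.7298 = 3.01795
log2(3.01795) = 1.5936

1.594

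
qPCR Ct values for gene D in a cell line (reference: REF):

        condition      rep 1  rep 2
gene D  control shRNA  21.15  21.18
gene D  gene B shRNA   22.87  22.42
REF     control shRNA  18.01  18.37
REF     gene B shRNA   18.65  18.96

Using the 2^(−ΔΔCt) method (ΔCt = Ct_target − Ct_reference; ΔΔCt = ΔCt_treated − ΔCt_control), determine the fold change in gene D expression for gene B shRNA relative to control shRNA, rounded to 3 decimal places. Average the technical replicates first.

Mean Ct: gene D control shRNA 21.165; gene D gene B shRNA 22.645; REF control shRNA 18.190; REF gene B shRNA 18.805
ΔCt(control shRNA) = 21.165 − 18.190 = 2.975
ΔCt(gene B shRNA) = 22.645 − 18.805 = 3.840
ΔΔCt = 3.840 − 2.975 = 0.865
Fold change = 2^(−0.865) = 0.5490

0.549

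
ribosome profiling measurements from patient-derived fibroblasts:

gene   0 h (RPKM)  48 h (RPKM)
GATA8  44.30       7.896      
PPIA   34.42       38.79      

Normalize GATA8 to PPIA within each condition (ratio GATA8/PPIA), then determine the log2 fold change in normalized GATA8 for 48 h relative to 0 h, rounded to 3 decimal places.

GATA8/PPIA (0 h) = 44.30 / 34.42 = 1.287
GATA8/PPIA (48 h) = 7.896 / 38.79 = 0.20356
Fold change = 0.20356 / 1.287 = 0.1582
log2(0.1582) = -2.6606

-2.661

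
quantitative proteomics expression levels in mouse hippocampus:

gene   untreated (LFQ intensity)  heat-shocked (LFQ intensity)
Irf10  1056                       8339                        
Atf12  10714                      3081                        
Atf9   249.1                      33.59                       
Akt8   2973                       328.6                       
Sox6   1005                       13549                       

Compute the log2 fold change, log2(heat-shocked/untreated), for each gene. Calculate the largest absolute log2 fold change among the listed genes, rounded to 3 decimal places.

log2(8339/1056) = 2.981  (Irf10)
log2(3081/10714) = -1.798  (Atf12)
log2(33.59/249.1) = -2.891  (Atf9)
log2(328.6/2973) = -3.178  (Akt8)
log2(13549/1005) = 3.753  (Sox6)
The largest magnitude belongs to Sox6.

3.753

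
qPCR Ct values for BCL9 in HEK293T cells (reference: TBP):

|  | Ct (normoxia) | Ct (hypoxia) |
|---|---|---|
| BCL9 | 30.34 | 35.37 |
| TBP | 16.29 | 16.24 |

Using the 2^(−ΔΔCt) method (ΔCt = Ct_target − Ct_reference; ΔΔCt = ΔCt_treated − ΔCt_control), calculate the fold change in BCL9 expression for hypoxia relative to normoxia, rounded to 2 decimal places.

0.03

ΔCt(normoxia) = 30.340 − 16.290 = 14.050
ΔCt(hypoxia) = 35.370 − 16.240 = 19.130
ΔΔCt = 19.130 − 14.050 = 5.080
Fold change = 2^(−5.080) = 0.030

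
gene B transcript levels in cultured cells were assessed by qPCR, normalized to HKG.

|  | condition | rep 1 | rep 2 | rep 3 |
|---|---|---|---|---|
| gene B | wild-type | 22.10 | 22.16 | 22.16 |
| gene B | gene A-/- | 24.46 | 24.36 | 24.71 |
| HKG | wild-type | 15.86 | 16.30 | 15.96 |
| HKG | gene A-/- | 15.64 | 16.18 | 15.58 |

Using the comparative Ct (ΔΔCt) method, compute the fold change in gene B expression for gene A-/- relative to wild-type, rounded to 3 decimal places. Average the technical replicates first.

0.164

Mean Ct: gene B wild-type 22.140; gene B gene A-/- 24.510; HKG wild-type 16.040; HKG gene A-/- 15.800
ΔCt(wild-type) = 22.140 − 16.040 = 6.100
ΔCt(gene A-/-) = 24.510 − 15.800 = 8.710
ΔΔCt = 8.710 − 6.100 = 2.610
Fold change = 2^(−2.610) = 0.1638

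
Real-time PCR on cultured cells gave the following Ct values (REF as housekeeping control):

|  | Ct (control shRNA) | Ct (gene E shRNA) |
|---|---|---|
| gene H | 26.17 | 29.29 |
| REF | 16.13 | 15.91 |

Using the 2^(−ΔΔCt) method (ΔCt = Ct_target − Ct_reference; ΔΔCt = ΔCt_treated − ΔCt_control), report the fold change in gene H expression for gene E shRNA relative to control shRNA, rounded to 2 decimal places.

0.10

ΔCt(control shRNA) = 26.170 − 16.130 = 10.040
ΔCt(gene E shRNA) = 29.290 − 15.910 = 13.380
ΔΔCt = 13.380 − 10.040 = 3.340
Fold change = 2^(−3.340) = 0.099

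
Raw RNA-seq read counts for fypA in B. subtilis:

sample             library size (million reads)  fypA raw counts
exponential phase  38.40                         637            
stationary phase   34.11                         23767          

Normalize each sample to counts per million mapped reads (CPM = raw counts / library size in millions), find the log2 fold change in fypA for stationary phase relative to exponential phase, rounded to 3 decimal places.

5.392

CPM(exponential phase) = 637 / 38.40 = 16.5885
CPM(stationary phase) = 23767 / 34.11 = 696.7751
Fold change = 696.7751 / 16.5885 = 42.00340
log2(42.00340) = 5.3924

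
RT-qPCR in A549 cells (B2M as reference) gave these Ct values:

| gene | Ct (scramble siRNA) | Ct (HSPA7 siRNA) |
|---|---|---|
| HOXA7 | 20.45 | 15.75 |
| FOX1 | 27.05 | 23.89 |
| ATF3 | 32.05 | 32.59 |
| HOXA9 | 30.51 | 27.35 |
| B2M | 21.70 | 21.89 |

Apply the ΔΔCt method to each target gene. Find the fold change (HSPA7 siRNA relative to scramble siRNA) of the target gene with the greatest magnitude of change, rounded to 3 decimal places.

29.651

HOXA7: ΔΔCt = (15.75−21.89) − (20.45−21.70) = -6.14 − (-1.25) = -4.89; fold change = 2^4.89 = 29.651
FOX1: ΔΔCt = (23.89−21.89) − (27.05−21.70) = 2.00 − 5.35 = -3.35; fold change = 2^3.35 = 10.196
ATF3: ΔΔCt = (32.59−21.89) − (32.05−21.70) = 10.70 − 10.35 = 0.35; fold change = 2^-0.35 = 0.785
HOXA9: ΔΔCt = (27.35−21.89) − (30.51−21.70) = 5.46 − 8.81 = -3.35; fold change = 2^3.35 = 10.196
HOXA7 has the largest |ΔΔCt| = 4.89.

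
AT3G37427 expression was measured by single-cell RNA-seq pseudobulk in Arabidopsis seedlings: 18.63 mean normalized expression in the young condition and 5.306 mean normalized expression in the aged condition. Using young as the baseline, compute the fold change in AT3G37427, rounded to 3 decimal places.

0.285

Fold change = 5.306 / 18.63 = 0.2848
AT3G37427 is downregulated.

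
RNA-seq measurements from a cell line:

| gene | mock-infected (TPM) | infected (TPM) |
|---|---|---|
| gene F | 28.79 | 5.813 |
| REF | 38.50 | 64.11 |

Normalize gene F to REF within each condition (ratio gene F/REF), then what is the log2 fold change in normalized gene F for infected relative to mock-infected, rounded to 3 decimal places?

-3.044

gene F/REF (mock-infected) = 28.79 / 38.50 = 0.74779
gene F/REF (infected) = 5.813 / 64.11 = 0.090672
Fold change = 0.090672 / 0.74779 = 0.1213
log2(0.1213) = -3.0439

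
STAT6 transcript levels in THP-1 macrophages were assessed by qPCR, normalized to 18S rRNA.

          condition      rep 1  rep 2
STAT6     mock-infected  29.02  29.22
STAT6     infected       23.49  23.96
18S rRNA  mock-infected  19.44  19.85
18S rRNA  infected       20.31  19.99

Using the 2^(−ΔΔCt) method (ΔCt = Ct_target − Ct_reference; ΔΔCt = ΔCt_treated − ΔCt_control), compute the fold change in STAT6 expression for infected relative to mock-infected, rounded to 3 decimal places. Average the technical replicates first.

Mean Ct: STAT6 mock-infected 29.120; STAT6 infected 23.725; 18S rRNA mock-infected 19.645; 18S rRNA infected 20.150
ΔCt(mock-infected) = 29.120 − 19.645 = 9.475
ΔCt(infected) = 23.725 − 20.150 = 3.575
ΔΔCt = 3.575 − 9.475 = -5.900
Fold change = 2^(−(-5.900)) = 2^5.900 = 59.7141

59.714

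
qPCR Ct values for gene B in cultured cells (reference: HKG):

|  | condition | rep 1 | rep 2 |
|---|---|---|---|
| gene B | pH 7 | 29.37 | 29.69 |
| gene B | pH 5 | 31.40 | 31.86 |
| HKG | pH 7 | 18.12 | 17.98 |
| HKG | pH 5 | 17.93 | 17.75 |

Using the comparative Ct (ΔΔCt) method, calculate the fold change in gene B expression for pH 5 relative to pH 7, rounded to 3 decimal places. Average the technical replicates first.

0.202

Mean Ct: gene B pH 7 29.530; gene B pH 5 31.630; HKG pH 7 18.050; HKG pH 5 17.840
ΔCt(pH 7) = 29.530 − 18.050 = 11.480
ΔCt(pH 5) = 31.630 − 17.840 = 13.790
ΔΔCt = 13.790 − 11.480 = 2.310
Fold change = 2^(−2.310) = 0.2017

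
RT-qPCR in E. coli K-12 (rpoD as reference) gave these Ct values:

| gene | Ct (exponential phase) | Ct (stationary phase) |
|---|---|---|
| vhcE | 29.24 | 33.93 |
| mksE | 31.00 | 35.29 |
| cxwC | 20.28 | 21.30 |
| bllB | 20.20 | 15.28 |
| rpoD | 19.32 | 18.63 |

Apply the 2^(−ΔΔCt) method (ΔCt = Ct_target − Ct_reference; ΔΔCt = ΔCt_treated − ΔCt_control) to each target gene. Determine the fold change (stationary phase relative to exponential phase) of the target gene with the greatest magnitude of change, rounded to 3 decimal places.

0.024

vhcE: ΔΔCt = (33.93−18.63) − (29.24−19.32) = 15.30 − 9.92 = 5.38; fold change = 2^-5.38 = 0.024
mksE: ΔΔCt = (35.29−18.63) − (31.00−19.32) = 16.66 − 11.68 = 4.98; fold change = 2^-4.98 = 0.032
cxwC: ΔΔCt = (21.30−18.63) − (20.28−19.32) = 2.67 − 0.96 = 1.71; fold change = 2^-1.71 = 0.306
bllB: ΔΔCt = (15.28−18.63) − (20.20−19.32) = -3.35 − 0.88 = -4.23; fold change = 2^4.23 = 18.765
vhcE has the largest |ΔΔCt| = 5.38.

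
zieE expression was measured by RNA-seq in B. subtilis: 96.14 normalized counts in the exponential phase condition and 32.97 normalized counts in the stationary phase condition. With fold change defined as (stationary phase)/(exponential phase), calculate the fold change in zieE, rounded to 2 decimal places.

0.34

Fold change = 32.97 / 96.14 = 0.343
zieE is downregulated.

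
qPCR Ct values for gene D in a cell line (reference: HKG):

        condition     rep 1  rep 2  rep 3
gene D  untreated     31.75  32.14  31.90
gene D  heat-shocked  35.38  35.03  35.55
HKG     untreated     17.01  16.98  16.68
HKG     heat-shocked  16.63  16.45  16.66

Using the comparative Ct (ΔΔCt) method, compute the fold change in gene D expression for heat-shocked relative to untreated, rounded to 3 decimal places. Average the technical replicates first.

0.077

Mean Ct: gene D untreated 31.930; gene D heat-shocked 35.320; HKG untreated 16.890; HKG heat-shocked 16.580
ΔCt(untreated) = 31.930 − 16.890 = 15.040
ΔCt(heat-shocked) = 35.320 − 16.580 = 18.740
ΔΔCt = 18.740 − 15.040 = 3.700
Fold change = 2^(−3.700) = 0.0769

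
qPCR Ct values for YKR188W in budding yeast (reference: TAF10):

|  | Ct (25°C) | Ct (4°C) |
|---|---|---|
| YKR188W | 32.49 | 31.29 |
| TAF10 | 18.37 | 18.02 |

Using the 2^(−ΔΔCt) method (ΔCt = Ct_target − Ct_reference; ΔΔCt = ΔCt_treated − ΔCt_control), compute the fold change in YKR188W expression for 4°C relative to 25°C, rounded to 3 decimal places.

1.803

ΔCt(25°C) = 32.490 − 18.370 = 14.120
ΔCt(4°C) = 31.290 − 18.020 = 13.270
ΔΔCt = 13.270 − 14.120 = -0.850
Fold change = 2^(−(-0.850)) = 2^0.850 = 1.8025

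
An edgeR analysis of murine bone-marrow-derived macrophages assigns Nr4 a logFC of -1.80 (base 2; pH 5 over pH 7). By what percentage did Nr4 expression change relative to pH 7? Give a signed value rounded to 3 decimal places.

Fold change = 2^(-1.80) = 0.2872
Percent change = (FC − 1) × 100% = (0.2872 − 1) × 100 = -71.283%

-71.283%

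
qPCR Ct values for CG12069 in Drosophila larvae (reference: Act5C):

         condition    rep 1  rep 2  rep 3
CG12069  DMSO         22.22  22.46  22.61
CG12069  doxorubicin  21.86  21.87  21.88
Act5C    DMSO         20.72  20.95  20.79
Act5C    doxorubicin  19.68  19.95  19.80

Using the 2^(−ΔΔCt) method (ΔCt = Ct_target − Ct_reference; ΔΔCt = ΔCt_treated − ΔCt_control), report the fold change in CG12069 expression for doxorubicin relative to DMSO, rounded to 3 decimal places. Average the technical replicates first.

Mean Ct: CG12069 DMSO 22.430; CG12069 doxorubicin 21.870; Act5C DMSO 20.820; Act5C doxorubicin 19.810
ΔCt(DMSO) = 22.430 − 20.820 = 1.610
ΔCt(doxorubicin) = 21.870 − 19.810 = 2.060
ΔΔCt = 2.060 − 1.610 = 0.450
Fold change = 2^(−0.450) = 0.7320

0.732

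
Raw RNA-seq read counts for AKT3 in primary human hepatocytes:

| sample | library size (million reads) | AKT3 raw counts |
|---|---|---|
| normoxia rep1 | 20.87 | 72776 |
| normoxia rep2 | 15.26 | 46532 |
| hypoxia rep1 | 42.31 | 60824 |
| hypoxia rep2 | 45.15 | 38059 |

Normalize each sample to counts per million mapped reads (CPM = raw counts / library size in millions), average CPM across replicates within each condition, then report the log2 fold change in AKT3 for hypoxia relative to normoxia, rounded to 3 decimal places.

CPM(normoxia rep1) = 72776 / 20.87 = 3487.1107
CPM(normoxia rep2) = 46532 / 15.26 = 3049.2792
CPM(hypoxia rep1) = 60824 / 42.31 = 1437.5798
CPM(hypoxia rep2) = 38059 / 45.15 = 842.9457
mean CPM(normoxia) = 3268.1949; mean CPM(hypoxia) = 1140.2628
Fold change = 1140.2628 / 3268.1949 = 0.34890
log2(0.34890) = -1.5191

-1.519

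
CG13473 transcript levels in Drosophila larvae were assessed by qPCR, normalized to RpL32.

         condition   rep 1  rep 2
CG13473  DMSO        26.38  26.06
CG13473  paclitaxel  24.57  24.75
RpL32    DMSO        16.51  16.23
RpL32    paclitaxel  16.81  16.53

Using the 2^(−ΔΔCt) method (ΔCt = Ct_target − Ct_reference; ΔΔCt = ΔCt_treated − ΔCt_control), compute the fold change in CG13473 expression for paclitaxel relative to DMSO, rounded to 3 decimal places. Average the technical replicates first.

3.630

Mean Ct: CG13473 DMSO 26.220; CG13473 paclitaxel 24.660; RpL32 DMSO 16.370; RpL32 paclitaxel 16.670
ΔCt(DMSO) = 26.220 − 16.370 = 9.850
ΔCt(paclitaxel) = 24.660 − 16.670 = 7.990
ΔΔCt = 7.990 − 9.850 = -1.860
Fold change = 2^(−(-1.860)) = 2^1.860 = 3.6301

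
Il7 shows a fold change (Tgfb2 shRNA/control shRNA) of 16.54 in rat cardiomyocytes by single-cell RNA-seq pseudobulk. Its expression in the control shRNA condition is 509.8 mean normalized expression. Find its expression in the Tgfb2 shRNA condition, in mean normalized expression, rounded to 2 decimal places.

Tgfb2 shRNA expression = 509.8 × 16.54 = 8432.09

8432.09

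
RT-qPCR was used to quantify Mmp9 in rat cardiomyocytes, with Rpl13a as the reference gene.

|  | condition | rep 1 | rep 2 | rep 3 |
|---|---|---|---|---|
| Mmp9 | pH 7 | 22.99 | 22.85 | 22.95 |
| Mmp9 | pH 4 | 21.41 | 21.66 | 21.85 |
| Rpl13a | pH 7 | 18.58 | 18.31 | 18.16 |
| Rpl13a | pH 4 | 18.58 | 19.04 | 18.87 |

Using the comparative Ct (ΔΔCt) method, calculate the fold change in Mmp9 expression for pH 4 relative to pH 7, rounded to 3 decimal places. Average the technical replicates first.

3.411

Mean Ct: Mmp9 pH 7 22.930; Mmp9 pH 4 21.640; Rpl13a pH 7 18.350; Rpl13a pH 4 18.830
ΔCt(pH 7) = 22.930 − 18.350 = 4.580
ΔCt(pH 4) = 21.640 − 18.830 = 2.810
ΔΔCt = 2.810 − 4.580 = -1.770
Fold change = 2^(−(-1.770)) = 2^1.770 = 3.4105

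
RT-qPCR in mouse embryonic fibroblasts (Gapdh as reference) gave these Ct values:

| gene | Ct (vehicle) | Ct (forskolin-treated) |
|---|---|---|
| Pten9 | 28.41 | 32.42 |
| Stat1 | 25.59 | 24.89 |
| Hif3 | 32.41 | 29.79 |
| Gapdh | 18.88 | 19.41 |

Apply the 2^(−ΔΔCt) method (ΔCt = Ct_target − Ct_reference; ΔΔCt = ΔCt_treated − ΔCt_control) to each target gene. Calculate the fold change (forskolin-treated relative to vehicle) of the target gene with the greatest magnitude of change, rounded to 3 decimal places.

Pten9: ΔΔCt = (32.42−19.41) − (28.41−18.88) = 13.01 − 9.53 = 3.48; fold change = 2^-3.48 = 0.090
Stat1: ΔΔCt = (24.89−19.41) − (25.59−18.88) = 5.48 − 6.71 = -1.23; fold change = 2^1.23 = 2.346
Hif3: ΔΔCt = (29.79−19.41) − (32.41−18.88) = 10.38 − 13.53 = -3.15; fold change = 2^3.15 = 8.877
Pten9 has the largest |ΔΔCt| = 3.48.

0.090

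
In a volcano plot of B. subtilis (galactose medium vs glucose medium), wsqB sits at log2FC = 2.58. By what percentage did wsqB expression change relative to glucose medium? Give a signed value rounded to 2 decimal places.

Fold change = 2^(2.58) = 5.9794
Percent change = (FC − 1) × 100% = (5.9794 − 1) × 100 = 497.94%

497.94%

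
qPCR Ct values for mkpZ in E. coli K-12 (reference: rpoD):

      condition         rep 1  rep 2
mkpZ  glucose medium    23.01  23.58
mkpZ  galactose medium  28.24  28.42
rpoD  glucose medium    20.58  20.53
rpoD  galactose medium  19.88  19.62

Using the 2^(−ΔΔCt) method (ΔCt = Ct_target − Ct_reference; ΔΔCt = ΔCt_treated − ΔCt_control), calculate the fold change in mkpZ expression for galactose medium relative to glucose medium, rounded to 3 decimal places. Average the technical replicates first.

0.017

Mean Ct: mkpZ glucose medium 23.295; mkpZ galactose medium 28.330; rpoD glucose medium 20.555; rpoD galactose medium 19.750
ΔCt(glucose medium) = 23.295 − 20.555 = 2.740
ΔCt(galactose medium) = 28.330 − 19.750 = 8.580
ΔΔCt = 8.580 − 2.740 = 5.840
Fold change = 2^(−5.840) = 0.0175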